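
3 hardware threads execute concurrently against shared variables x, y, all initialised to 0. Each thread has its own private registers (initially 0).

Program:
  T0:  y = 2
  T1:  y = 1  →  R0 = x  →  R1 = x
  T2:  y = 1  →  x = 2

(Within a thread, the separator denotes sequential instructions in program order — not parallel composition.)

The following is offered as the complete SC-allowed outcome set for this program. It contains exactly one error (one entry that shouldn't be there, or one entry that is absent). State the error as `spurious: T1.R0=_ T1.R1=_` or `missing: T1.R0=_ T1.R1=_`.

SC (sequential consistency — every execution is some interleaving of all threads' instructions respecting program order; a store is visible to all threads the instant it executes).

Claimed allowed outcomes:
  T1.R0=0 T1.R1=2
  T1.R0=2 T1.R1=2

outcome vector order: (T1.R0,T1.R1)
[SC] allowed = {(0,0) (0,2) (2,2)}
SC∖claimed = {(0,0)}

missing: T1.R0=0 T1.R1=0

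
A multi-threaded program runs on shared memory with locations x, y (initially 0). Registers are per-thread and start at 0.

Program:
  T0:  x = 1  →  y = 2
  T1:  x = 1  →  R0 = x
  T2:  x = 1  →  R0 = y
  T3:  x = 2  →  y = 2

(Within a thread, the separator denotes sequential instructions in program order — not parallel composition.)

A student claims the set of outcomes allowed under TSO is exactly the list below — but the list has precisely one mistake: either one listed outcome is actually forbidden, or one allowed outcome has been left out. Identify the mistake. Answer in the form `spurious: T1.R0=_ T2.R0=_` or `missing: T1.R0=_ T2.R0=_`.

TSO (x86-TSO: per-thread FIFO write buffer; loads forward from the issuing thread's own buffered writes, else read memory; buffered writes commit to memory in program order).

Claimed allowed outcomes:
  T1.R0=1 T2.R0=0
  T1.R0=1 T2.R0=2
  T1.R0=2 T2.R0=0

missing: T1.R0=2 T2.R0=2

outcome vector order: (T1.R0,T2.R0)
TSO: 4 outcomes — {<1 0>, <1 2>, <2 0>, <2 2>}
TSO∖claimed = {<2 2>}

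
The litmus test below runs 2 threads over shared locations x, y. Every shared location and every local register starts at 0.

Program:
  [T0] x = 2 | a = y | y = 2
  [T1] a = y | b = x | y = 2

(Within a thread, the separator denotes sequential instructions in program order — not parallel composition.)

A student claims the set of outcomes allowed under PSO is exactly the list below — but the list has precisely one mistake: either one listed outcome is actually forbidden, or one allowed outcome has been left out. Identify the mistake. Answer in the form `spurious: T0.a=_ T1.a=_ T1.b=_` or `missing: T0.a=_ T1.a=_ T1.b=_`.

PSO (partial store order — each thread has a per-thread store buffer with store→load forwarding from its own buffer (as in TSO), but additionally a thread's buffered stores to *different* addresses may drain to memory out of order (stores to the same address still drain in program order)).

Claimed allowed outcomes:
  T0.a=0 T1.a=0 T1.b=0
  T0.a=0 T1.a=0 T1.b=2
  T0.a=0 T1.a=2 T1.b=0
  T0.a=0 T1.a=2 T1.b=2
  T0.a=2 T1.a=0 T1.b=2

missing: T0.a=2 T1.a=0 T1.b=0

outcome vector order: (T0.a,T1.a,T1.b)
PSO: 6 outcomes — {0/0/0, 0/0/2, 0/2/0, 0/2/2, 2/0/0, 2/0/2}
PSO∖claimed = {2/0/0}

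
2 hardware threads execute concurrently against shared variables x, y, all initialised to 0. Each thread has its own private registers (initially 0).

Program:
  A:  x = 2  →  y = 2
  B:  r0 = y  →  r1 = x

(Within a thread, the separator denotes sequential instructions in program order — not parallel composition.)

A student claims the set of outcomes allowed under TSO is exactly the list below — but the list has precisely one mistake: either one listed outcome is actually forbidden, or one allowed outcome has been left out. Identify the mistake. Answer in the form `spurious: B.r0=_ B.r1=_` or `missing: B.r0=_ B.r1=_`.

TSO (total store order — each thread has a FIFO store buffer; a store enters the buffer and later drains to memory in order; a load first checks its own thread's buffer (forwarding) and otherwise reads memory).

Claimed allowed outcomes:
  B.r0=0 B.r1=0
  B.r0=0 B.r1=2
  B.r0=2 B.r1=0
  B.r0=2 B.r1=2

spurious: B.r0=2 B.r1=0

outcome vector order: (B.r0,B.r1)
TSO: 3 outcomes — {<0 0> <0 2> <2 2>}
claimed∖TSO = {<2 0>}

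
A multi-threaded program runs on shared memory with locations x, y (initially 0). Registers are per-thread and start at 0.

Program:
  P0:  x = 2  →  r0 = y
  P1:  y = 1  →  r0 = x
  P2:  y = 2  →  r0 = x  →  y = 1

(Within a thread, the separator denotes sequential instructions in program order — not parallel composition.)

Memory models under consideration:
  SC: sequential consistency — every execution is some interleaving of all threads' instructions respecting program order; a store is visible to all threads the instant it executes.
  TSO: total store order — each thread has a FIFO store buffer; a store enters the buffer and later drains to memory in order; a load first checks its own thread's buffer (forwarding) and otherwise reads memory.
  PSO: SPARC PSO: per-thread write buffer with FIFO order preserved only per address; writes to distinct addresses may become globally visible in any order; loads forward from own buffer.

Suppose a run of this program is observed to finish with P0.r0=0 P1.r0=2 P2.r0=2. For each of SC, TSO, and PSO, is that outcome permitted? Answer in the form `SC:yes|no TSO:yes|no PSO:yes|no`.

SC:yes TSO:yes PSO:yes

outcome vector order: (P0.r0,P1.r0,P2.r0)
SC: 9 outcomes — {<0 2 2>, <1 0 0>, <1 0 2>, <1 2 0>, <1 2 2>, <2 0 0>, <2 0 2>, <2 2 0>, <2 2 2>}
TSO: 12 outcomes — {<0 0 0>, <0 0 2>, <0 2 0>, <0 2 2>, <1 0 0>, <1 0 2>, <1 2 0>, <1 2 2>, <2 0 0>, <2 0 2>, <2 2 0>, <2 2 2>}
PSO: 12 outcomes — {<0 0 0>, <0 0 2>, <0 2 0>, <0 2 2>, <1 0 0>, <1 0 2>, <1 2 0>, <1 2 2>, <2 0 0>, <2 0 2>, <2 2 0>, <2 2 2>}
target <0 2 2> ∈ {SC,TSO,PSO}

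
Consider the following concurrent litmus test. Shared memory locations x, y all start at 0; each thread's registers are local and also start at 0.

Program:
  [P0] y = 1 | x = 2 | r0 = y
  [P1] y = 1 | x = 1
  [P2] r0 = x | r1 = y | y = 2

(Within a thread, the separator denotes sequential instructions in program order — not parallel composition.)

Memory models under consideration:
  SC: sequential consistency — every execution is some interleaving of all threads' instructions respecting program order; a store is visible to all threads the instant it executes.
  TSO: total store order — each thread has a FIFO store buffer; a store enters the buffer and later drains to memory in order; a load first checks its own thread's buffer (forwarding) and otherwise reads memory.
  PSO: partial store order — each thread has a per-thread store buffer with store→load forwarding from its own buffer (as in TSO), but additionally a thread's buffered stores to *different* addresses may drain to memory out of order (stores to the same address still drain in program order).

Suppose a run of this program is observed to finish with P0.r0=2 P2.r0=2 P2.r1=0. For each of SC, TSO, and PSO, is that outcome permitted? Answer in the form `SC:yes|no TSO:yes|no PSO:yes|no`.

outcome vector order: (P0.r0,P2.r0,P2.r1)
SC (8): 100; 101; 111; 121; 200; 201; 211; 221
TSO (8): 100; 101; 111; 121; 200; 201; 211; 221
PSO (12): 100; 101; 110; 111; 120; 121; 200; 201; 210; 211; 220; 221
target 220 ∈ {PSO}

SC:no TSO:no PSO:yes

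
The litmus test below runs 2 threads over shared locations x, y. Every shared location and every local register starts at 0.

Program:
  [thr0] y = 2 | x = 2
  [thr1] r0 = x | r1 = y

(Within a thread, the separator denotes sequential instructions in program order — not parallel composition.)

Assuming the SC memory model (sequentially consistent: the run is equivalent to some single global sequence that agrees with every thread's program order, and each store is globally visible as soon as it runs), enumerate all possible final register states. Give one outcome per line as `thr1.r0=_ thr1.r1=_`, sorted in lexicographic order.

thr1.r0=0 thr1.r1=0
thr1.r0=0 thr1.r1=2
thr1.r0=2 thr1.r1=2

outcome vector order: (thr1.r0,thr1.r1)
|SC outcomes| = 3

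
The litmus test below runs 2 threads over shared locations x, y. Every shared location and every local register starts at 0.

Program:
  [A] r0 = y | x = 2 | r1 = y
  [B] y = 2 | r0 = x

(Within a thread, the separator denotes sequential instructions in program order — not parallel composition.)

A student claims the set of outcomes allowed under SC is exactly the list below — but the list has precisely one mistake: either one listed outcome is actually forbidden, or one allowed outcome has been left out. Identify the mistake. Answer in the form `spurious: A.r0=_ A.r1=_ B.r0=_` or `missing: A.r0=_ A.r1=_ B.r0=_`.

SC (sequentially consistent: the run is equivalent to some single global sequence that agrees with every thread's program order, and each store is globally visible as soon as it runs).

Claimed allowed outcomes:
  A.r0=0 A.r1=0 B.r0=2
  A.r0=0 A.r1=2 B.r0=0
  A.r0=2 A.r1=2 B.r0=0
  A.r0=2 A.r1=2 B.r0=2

outcome vector order: (A.r0,A.r1,B.r0)
SC (5): (0,0,2), (0,2,0), (0,2,2), (2,2,0), (2,2,2)
SC∖claimed = {(0,2,2)}

missing: A.r0=0 A.r1=2 B.r0=2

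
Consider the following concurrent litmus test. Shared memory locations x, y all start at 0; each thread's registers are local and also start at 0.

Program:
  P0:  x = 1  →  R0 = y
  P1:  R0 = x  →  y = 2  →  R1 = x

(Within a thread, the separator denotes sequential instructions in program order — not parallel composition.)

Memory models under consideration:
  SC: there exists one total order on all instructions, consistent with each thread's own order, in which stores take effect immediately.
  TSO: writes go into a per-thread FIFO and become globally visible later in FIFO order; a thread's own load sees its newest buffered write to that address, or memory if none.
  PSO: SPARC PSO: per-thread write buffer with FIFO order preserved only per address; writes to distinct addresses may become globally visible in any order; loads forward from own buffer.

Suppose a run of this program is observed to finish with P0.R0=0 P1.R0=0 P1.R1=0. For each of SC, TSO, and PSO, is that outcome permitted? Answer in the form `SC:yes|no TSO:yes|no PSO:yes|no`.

SC:no TSO:yes PSO:yes

outcome vector order: (P0.R0,P1.R0,P1.R1)
[SC] allowed = {001 011 200 201 211}
[TSO] allowed = {000 001 011 200 201 211}
[PSO] allowed = {000 001 011 200 201 211}
target 000 ∈ {TSO,PSO}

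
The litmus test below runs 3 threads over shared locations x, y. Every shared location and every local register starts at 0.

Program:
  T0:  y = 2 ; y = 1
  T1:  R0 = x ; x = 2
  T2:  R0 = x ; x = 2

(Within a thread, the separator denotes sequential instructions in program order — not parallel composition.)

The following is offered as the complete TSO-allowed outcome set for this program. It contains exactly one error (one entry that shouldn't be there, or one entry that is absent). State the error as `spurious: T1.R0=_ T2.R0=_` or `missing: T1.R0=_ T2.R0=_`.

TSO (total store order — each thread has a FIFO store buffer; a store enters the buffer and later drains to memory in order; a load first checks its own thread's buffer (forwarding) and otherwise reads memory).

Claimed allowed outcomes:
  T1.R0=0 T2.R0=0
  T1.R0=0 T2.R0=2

outcome vector order: (T1.R0,T2.R0)
[TSO] allowed = {0/0; 0/2; 2/0}
TSO∖claimed = {2/0}

missing: T1.R0=2 T2.R0=0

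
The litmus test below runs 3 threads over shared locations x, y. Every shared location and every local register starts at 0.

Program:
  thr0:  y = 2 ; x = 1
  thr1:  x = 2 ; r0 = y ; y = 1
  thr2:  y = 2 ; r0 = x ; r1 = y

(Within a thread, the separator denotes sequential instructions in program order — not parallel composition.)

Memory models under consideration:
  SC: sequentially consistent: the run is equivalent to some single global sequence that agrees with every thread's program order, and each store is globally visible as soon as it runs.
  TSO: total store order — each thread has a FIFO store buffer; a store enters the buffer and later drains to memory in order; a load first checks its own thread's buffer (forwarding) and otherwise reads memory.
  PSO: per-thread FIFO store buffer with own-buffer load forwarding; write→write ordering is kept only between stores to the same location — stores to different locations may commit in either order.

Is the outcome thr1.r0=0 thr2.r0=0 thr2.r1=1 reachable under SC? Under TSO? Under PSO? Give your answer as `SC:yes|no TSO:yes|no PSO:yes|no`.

SC:no TSO:yes PSO:yes

outcome vector order: (thr1.r0,thr2.r0,thr2.r1)
under SC → 011 012 021 022 201 202 211 212 221 222
under TSO → 001 002 011 012 021 022 201 202 211 212 221 222
under PSO → 001 002 011 012 021 022 201 202 211 212 221 222
target 001 ∈ {TSO,PSO}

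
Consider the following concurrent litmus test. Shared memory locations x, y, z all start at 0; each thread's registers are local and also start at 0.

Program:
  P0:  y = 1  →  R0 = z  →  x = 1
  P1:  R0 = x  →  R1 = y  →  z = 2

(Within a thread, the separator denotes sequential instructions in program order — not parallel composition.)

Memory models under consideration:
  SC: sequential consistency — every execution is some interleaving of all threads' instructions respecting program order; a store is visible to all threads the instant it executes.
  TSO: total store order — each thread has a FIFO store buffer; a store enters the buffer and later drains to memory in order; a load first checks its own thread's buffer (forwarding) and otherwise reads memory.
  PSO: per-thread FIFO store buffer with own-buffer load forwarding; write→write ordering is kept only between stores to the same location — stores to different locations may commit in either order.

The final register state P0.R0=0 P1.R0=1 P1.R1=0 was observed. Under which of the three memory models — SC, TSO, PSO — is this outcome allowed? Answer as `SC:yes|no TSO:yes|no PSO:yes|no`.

outcome vector order: (P0.R0,P1.R0,P1.R1)
SC (5): <0 0 0> <0 0 1> <0 1 1> <2 0 0> <2 0 1>
TSO (5): <0 0 0> <0 0 1> <0 1 1> <2 0 0> <2 0 1>
PSO (6): <0 0 0> <0 0 1> <0 1 0> <0 1 1> <2 0 0> <2 0 1>
target <0 1 0> ∈ {PSO}

SC:no TSO:no PSO:yes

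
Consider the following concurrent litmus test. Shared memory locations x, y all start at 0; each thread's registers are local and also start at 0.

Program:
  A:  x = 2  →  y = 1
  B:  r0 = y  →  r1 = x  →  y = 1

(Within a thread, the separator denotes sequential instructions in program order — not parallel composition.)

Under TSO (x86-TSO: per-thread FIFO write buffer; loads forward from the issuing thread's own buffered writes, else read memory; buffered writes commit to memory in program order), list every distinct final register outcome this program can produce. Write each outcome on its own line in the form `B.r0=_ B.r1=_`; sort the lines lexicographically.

outcome vector order: (B.r0,B.r1)
|TSO outcomes| = 3

B.r0=0 B.r1=0
B.r0=0 B.r1=2
B.r0=1 B.r1=2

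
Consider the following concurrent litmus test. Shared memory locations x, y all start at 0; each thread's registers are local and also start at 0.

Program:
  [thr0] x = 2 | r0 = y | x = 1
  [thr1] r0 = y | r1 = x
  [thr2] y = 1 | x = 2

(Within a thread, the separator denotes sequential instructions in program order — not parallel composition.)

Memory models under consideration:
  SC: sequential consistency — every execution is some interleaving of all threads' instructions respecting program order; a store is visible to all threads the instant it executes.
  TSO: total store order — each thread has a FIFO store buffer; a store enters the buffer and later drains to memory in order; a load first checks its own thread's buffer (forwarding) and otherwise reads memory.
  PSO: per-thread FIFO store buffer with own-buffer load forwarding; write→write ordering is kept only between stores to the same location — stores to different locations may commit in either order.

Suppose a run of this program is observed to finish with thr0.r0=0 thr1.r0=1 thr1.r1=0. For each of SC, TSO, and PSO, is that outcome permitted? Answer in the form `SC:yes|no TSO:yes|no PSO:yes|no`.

SC:no TSO:yes PSO:yes

outcome vector order: (thr0.r0,thr1.r0,thr1.r1)
SC: 11 outcomes — {(0,0,0) (0,0,1) (0,0,2) (0,1,1) (0,1,2) (1,0,0) (1,0,1) (1,0,2) (1,1,0) (1,1,1) (1,1,2)}
TSO: 12 outcomes — {(0,0,0) (0,0,1) (0,0,2) (0,1,0) (0,1,1) (0,1,2) (1,0,0) (1,0,1) (1,0,2) (1,1,0) (1,1,1) (1,1,2)}
PSO: 12 outcomes — {(0,0,0) (0,0,1) (0,0,2) (0,1,0) (0,1,1) (0,1,2) (1,0,0) (1,0,1) (1,0,2) (1,1,0) (1,1,1) (1,1,2)}
target (0,1,0) ∈ {TSO,PSO}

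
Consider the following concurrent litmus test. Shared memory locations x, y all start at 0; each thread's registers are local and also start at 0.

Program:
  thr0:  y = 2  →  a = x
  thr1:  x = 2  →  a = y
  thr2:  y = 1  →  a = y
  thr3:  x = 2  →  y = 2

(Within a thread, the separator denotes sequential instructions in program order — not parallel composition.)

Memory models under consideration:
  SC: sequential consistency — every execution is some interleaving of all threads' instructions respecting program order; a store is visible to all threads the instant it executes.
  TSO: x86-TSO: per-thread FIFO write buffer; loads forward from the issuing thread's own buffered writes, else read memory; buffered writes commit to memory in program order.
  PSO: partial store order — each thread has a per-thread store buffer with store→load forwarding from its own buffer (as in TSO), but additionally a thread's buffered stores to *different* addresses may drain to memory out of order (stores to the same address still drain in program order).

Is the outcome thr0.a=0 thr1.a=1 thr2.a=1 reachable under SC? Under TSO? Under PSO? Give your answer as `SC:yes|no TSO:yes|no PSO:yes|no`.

SC:yes TSO:yes PSO:yes

outcome vector order: (thr0.a,thr1.a,thr2.a)
[SC] allowed = {(0,1,1) (0,1,2) (0,2,1) (0,2,2) (2,0,1) (2,0,2) (2,1,1) (2,1,2) (2,2,1) (2,2,2)}
[TSO] allowed = {(0,0,1) (0,0,2) (0,1,1) (0,1,2) (0,2,1) (0,2,2) (2,0,1) (2,0,2) (2,1,1) (2,1,2) (2,2,1) (2,2,2)}
[PSO] allowed = {(0,0,1) (0,0,2) (0,1,1) (0,1,2) (0,2,1) (0,2,2) (2,0,1) (2,0,2) (2,1,1) (2,1,2) (2,2,1) (2,2,2)}
target (0,1,1) ∈ {SC,TSO,PSO}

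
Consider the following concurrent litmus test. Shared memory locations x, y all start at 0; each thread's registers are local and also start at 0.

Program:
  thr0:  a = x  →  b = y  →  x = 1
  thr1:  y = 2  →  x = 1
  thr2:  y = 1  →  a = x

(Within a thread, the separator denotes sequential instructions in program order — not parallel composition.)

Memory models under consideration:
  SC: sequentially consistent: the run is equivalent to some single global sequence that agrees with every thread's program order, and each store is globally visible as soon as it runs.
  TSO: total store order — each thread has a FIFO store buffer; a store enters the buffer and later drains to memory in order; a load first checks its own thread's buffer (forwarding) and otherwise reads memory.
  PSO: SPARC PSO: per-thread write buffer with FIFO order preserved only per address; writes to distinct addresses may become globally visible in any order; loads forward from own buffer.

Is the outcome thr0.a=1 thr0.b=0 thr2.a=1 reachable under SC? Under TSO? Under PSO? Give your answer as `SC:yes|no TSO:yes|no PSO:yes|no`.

outcome vector order: (thr0.a,thr0.b,thr2.a)
[SC] allowed = {(0,0,0); (0,0,1); (0,1,0); (0,1,1); (0,2,0); (0,2,1); (1,1,0); (1,1,1); (1,2,0); (1,2,1)}
[TSO] allowed = {(0,0,0); (0,0,1); (0,1,0); (0,1,1); (0,2,0); (0,2,1); (1,1,0); (1,1,1); (1,2,0); (1,2,1)}
[PSO] allowed = {(0,0,0); (0,0,1); (0,1,0); (0,1,1); (0,2,0); (0,2,1); (1,0,0); (1,0,1); (1,1,0); (1,1,1); (1,2,0); (1,2,1)}
target (1,0,1) ∈ {PSO}

SC:no TSO:no PSO:yes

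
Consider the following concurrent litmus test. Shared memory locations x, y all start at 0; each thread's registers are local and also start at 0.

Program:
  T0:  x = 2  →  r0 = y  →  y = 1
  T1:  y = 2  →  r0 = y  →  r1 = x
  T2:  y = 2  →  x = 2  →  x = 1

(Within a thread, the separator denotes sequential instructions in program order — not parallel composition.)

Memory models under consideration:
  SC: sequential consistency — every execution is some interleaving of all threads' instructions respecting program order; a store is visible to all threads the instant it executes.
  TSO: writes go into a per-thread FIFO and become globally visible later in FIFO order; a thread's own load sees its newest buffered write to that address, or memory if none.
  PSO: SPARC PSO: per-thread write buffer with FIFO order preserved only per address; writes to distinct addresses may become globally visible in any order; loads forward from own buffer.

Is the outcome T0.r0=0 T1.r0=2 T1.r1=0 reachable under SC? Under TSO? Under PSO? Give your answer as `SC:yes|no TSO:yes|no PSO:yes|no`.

outcome vector order: (T0.r0,T1.r0,T1.r1)
SC (9): 011, 012, 021, 022, 211, 212, 220, 221, 222
TSO (10): 011, 012, 020, 021, 022, 211, 212, 220, 221, 222
PSO (12): 010, 011, 012, 020, 021, 022, 210, 211, 212, 220, 221, 222
target 020 ∈ {TSO,PSO}

SC:no TSO:yes PSO:yes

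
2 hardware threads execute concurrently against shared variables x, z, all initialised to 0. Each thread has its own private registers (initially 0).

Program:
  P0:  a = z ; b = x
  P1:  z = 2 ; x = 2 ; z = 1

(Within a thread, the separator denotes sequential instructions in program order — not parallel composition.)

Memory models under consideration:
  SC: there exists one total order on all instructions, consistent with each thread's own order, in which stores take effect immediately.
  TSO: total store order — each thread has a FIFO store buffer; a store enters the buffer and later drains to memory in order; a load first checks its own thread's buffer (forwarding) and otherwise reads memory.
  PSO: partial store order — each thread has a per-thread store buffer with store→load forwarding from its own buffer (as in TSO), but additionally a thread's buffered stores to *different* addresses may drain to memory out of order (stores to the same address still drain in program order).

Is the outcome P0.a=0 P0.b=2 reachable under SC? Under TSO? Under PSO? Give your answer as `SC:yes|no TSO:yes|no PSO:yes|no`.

SC:yes TSO:yes PSO:yes

outcome vector order: (P0.a,P0.b)
under SC → (0,0), (0,2), (1,2), (2,0), (2,2)
under TSO → (0,0), (0,2), (1,2), (2,0), (2,2)
under PSO → (0,0), (0,2), (1,0), (1,2), (2,0), (2,2)
target (0,2) ∈ {SC,TSO,PSO}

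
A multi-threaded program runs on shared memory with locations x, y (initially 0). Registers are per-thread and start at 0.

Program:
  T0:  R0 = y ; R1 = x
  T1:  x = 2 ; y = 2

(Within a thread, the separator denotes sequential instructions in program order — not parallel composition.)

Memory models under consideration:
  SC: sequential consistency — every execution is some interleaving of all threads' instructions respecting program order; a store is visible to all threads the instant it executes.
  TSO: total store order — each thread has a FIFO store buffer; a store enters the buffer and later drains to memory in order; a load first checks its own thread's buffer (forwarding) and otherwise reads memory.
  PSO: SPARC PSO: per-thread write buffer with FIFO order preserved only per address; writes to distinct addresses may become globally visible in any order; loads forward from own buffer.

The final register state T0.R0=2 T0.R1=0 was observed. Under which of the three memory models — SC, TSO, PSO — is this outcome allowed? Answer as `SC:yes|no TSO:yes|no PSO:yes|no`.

outcome vector order: (T0.R0,T0.R1)
SC (3): <0 0>; <0 2>; <2 2>
TSO (3): <0 0>; <0 2>; <2 2>
PSO (4): <0 0>; <0 2>; <2 0>; <2 2>
target <2 0> ∈ {PSO}

SC:no TSO:no PSO:yes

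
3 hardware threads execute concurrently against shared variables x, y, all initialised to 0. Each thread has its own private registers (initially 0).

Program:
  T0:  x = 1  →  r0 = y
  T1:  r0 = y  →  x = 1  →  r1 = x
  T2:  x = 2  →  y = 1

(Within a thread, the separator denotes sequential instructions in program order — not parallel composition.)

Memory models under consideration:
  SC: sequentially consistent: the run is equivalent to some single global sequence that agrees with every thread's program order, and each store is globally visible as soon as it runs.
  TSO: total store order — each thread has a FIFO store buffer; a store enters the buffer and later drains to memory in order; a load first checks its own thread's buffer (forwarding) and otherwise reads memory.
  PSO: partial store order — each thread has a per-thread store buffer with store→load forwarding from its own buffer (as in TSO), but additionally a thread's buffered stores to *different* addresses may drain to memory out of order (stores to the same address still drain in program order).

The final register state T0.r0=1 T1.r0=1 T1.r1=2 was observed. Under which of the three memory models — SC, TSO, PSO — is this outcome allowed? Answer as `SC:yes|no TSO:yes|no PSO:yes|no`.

SC:no TSO:no PSO:yes

outcome vector order: (T0.r0,T1.r0,T1.r1)
[SC] allowed = {<0 0 1> <0 0 2> <0 1 1> <1 0 1> <1 0 2> <1 1 1>}
[TSO] allowed = {<0 0 1> <0 0 2> <0 1 1> <1 0 1> <1 0 2> <1 1 1>}
[PSO] allowed = {<0 0 1> <0 0 2> <0 1 1> <0 1 2> <1 0 1> <1 0 2> <1 1 1> <1 1 2>}
target <1 1 2> ∈ {PSO}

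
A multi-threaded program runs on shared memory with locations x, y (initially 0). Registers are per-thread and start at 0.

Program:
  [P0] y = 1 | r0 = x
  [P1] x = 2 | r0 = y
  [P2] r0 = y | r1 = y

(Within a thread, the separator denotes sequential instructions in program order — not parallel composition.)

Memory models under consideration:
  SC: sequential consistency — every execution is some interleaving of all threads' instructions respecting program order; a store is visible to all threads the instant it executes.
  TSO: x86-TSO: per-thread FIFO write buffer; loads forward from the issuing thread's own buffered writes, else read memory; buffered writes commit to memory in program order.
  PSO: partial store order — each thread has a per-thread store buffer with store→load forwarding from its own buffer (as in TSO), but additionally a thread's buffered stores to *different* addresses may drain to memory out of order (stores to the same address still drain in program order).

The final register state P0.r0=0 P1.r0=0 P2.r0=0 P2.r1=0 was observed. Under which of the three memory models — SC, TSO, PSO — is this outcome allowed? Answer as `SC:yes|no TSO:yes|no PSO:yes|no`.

outcome vector order: (P0.r0,P1.r0,P2.r0,P2.r1)
SC (9): (0,1,0,0); (0,1,0,1); (0,1,1,1); (2,0,0,0); (2,0,0,1); (2,0,1,1); (2,1,0,0); (2,1,0,1); (2,1,1,1)
TSO (12): (0,0,0,0); (0,0,0,1); (0,0,1,1); (0,1,0,0); (0,1,0,1); (0,1,1,1); (2,0,0,0); (2,0,0,1); (2,0,1,1); (2,1,0,0); (2,1,0,1); (2,1,1,1)
PSO (12): (0,0,0,0); (0,0,0,1); (0,0,1,1); (0,1,0,0); (0,1,0,1); (0,1,1,1); (2,0,0,0); (2,0,0,1); (2,0,1,1); (2,1,0,0); (2,1,0,1); (2,1,1,1)
target (0,0,0,0) ∈ {TSO,PSO}

SC:no TSO:yes PSO:yes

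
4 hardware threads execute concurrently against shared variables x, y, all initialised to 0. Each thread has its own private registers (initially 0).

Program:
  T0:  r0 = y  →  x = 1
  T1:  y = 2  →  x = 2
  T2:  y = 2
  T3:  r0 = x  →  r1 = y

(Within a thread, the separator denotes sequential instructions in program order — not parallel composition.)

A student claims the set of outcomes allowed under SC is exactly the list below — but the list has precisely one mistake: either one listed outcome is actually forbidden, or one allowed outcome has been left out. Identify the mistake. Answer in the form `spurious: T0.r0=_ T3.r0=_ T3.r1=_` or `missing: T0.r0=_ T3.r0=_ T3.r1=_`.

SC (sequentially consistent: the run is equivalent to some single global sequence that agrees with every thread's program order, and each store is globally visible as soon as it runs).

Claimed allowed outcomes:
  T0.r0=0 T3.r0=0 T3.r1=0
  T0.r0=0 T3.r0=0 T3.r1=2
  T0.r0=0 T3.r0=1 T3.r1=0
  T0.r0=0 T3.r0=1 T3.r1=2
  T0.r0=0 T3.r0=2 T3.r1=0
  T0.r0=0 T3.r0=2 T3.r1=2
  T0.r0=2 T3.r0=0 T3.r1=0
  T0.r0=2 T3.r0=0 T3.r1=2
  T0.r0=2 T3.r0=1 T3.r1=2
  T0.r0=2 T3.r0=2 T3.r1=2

outcome vector order: (T0.r0,T3.r0,T3.r1)
under SC → <0 0 0>, <0 0 2>, <0 1 0>, <0 1 2>, <0 2 2>, <2 0 0>, <2 0 2>, <2 1 2>, <2 2 2>
claimed∖SC = {<0 2 0>}

spurious: T0.r0=0 T3.r0=2 T3.r1=0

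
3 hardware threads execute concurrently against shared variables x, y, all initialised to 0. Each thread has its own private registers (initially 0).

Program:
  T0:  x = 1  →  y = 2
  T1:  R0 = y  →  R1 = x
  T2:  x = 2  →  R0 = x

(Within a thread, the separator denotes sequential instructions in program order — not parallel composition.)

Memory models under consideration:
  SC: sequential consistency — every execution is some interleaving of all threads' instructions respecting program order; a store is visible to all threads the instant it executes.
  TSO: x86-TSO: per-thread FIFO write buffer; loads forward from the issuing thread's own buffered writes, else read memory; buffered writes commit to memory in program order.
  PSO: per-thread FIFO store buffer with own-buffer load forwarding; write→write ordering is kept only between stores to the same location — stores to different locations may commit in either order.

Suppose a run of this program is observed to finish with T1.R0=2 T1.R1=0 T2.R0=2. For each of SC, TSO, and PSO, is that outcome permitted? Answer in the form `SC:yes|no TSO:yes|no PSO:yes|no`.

outcome vector order: (T1.R0,T1.R1,T2.R0)
SC: 9 outcomes — {001, 002, 011, 012, 021, 022, 211, 212, 222}
TSO: 9 outcomes — {001, 002, 011, 012, 021, 022, 211, 212, 222}
PSO: 12 outcomes — {001, 002, 011, 012, 021, 022, 201, 202, 211, 212, 221, 222}
target 202 ∈ {PSO}

SC:no TSO:no PSO:yes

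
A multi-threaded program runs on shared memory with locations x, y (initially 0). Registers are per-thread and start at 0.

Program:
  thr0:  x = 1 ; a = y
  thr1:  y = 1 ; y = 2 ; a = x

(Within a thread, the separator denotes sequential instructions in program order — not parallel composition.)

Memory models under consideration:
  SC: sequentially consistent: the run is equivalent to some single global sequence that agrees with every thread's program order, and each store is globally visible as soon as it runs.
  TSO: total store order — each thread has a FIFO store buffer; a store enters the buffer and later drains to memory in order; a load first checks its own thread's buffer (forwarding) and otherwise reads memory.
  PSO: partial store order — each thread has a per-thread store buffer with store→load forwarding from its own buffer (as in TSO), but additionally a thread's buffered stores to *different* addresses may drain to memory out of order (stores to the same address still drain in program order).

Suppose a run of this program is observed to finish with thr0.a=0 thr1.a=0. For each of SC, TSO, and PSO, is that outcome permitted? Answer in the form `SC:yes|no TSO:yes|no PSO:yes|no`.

SC:no TSO:yes PSO:yes

outcome vector order: (thr0.a,thr1.a)
SC (4): 0/1; 1/1; 2/0; 2/1
TSO (6): 0/0; 0/1; 1/0; 1/1; 2/0; 2/1
PSO (6): 0/0; 0/1; 1/0; 1/1; 2/0; 2/1
target 0/0 ∈ {TSO,PSO}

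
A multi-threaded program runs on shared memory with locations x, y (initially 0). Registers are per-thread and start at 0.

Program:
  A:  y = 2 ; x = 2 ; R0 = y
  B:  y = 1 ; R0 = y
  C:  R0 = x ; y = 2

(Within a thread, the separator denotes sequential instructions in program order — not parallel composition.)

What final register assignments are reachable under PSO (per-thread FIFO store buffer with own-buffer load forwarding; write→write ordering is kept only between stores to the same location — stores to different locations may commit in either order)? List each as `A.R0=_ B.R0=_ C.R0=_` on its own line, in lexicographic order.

outcome vector order: (A.R0,B.R0,C.R0)
|PSO outcomes| = 8

A.R0=1 B.R0=1 C.R0=0
A.R0=1 B.R0=1 C.R0=2
A.R0=1 B.R0=2 C.R0=0
A.R0=1 B.R0=2 C.R0=2
A.R0=2 B.R0=1 C.R0=0
A.R0=2 B.R0=1 C.R0=2
A.R0=2 B.R0=2 C.R0=0
A.R0=2 B.R0=2 C.R0=2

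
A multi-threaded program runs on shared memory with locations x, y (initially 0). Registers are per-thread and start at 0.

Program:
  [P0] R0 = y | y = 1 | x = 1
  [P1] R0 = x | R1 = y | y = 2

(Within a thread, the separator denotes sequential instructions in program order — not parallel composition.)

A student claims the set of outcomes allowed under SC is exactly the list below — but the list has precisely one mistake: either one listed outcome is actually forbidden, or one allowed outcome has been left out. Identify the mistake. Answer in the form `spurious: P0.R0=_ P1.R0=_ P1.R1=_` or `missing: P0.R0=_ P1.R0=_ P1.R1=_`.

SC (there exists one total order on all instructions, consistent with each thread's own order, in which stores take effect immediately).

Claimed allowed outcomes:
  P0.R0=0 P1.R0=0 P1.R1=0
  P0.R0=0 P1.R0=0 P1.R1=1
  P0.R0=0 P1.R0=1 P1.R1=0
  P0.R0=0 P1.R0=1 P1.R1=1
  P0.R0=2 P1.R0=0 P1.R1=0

spurious: P0.R0=0 P1.R0=1 P1.R1=0

outcome vector order: (P0.R0,P1.R0,P1.R1)
[SC] allowed = {<0 0 0>, <0 0 1>, <0 1 1>, <2 0 0>}
claimed∖SC = {<0 1 0>}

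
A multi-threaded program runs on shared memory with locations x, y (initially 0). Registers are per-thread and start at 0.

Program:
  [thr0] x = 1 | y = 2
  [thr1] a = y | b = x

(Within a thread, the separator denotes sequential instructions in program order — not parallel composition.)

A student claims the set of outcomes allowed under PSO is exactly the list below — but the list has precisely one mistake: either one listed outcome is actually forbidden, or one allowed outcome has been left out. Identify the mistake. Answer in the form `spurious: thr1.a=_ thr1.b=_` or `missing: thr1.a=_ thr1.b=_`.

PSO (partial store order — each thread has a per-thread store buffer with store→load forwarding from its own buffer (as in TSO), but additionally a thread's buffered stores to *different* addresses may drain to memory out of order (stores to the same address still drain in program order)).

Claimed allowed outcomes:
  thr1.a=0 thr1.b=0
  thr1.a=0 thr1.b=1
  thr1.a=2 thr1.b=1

outcome vector order: (thr1.a,thr1.b)
PSO (4): (0,0), (0,1), (2,0), (2,1)
PSO∖claimed = {(2,0)}

missing: thr1.a=2 thr1.b=0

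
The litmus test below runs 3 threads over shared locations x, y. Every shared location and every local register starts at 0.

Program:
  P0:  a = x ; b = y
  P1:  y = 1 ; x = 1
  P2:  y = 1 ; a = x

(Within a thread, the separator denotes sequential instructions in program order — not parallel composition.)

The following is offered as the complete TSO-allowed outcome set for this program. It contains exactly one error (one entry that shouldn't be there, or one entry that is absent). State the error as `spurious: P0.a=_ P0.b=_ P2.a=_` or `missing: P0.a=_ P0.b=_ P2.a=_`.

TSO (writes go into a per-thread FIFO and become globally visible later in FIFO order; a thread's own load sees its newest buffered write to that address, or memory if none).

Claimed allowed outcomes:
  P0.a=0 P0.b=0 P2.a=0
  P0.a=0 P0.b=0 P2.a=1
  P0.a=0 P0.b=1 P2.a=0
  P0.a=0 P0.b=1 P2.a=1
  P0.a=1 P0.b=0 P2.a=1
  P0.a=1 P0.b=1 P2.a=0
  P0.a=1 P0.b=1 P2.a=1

spurious: P0.a=1 P0.b=0 P2.a=1

outcome vector order: (P0.a,P0.b,P2.a)
under TSO → 0/0/0, 0/0/1, 0/1/0, 0/1/1, 1/1/0, 1/1/1
claimed∖TSO = {1/0/1}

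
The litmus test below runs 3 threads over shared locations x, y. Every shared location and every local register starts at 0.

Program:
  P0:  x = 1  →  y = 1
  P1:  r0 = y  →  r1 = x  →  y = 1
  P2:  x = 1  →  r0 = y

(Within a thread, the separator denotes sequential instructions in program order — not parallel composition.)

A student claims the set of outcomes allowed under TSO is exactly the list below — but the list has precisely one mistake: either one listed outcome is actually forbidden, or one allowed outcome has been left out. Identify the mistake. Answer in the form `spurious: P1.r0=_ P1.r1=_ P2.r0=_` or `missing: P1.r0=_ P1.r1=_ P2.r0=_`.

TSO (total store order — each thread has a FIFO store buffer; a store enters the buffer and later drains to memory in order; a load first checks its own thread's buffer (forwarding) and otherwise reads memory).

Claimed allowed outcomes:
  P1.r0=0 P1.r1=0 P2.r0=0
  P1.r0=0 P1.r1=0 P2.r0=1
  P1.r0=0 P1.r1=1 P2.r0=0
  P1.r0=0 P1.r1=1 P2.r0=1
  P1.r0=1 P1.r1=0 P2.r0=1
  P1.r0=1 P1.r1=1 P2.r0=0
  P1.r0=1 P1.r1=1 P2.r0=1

spurious: P1.r0=1 P1.r1=0 P2.r0=1

outcome vector order: (P1.r0,P1.r1,P2.r0)
TSO (6): 000, 001, 010, 011, 110, 111
claimed∖TSO = {101}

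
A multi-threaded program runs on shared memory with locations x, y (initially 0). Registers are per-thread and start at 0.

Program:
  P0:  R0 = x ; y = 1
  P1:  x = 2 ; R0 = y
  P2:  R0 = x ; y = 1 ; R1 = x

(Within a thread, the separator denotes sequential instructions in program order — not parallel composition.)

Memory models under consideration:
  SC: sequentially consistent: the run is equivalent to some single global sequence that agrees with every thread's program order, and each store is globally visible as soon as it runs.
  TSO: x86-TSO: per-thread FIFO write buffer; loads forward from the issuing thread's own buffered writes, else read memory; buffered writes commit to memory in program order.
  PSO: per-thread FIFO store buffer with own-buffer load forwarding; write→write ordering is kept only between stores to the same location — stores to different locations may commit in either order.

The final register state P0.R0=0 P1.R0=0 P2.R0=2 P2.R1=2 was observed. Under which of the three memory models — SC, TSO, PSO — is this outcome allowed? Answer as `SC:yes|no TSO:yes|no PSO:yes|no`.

SC:yes TSO:yes PSO:yes

outcome vector order: (P0.R0,P1.R0,P2.R0,P2.R1)
SC (10): (0,0,0,2), (0,0,2,2), (0,1,0,0), (0,1,0,2), (0,1,2,2), (2,0,0,2), (2,0,2,2), (2,1,0,0), (2,1,0,2), (2,1,2,2)
TSO (12): (0,0,0,0), (0,0,0,2), (0,0,2,2), (0,1,0,0), (0,1,0,2), (0,1,2,2), (2,0,0,0), (2,0,0,2), (2,0,2,2), (2,1,0,0), (2,1,0,2), (2,1,2,2)
PSO (12): (0,0,0,0), (0,0,0,2), (0,0,2,2), (0,1,0,0), (0,1,0,2), (0,1,2,2), (2,0,0,0), (2,0,0,2), (2,0,2,2), (2,1,0,0), (2,1,0,2), (2,1,2,2)
target (0,0,2,2) ∈ {SC,TSO,PSO}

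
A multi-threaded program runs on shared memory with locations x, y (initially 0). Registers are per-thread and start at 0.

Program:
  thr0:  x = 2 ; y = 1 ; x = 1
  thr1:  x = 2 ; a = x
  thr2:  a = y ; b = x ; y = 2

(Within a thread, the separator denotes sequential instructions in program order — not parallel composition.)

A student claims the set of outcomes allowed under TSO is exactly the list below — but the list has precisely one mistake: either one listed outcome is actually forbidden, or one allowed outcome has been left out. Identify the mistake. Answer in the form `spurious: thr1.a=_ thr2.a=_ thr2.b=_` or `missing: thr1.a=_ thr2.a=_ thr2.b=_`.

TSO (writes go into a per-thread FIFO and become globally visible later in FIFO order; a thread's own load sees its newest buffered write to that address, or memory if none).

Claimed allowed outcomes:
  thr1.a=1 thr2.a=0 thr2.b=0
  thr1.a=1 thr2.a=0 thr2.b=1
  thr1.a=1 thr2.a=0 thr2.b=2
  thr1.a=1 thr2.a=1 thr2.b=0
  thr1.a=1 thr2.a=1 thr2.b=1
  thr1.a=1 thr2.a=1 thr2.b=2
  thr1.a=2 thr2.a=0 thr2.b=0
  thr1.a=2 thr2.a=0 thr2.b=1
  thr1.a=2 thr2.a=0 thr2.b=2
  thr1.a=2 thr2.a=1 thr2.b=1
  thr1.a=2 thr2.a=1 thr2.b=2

outcome vector order: (thr1.a,thr2.a,thr2.b)
TSO: 10 outcomes — {100; 101; 102; 111; 112; 200; 201; 202; 211; 212}
claimed∖TSO = {110}

spurious: thr1.a=1 thr2.a=1 thr2.b=0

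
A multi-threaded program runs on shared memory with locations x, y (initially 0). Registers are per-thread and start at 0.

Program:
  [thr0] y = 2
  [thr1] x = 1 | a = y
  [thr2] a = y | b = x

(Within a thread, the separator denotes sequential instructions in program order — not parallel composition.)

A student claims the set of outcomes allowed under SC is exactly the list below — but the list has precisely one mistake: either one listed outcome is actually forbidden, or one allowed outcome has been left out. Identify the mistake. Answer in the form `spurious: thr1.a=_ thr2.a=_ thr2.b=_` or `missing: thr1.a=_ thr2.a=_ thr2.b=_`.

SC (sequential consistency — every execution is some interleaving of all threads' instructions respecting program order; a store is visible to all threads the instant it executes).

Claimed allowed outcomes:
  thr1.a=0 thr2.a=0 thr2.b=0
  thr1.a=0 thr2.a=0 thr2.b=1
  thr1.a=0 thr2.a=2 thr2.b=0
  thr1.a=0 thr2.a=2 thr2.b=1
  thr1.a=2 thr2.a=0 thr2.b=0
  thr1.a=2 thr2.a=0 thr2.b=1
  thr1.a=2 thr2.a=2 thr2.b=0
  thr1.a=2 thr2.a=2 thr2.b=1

spurious: thr1.a=0 thr2.a=2 thr2.b=0

outcome vector order: (thr1.a,thr2.a,thr2.b)
under SC → 0/0/0; 0/0/1; 0/2/1; 2/0/0; 2/0/1; 2/2/0; 2/2/1
claimed∖SC = {0/2/0}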